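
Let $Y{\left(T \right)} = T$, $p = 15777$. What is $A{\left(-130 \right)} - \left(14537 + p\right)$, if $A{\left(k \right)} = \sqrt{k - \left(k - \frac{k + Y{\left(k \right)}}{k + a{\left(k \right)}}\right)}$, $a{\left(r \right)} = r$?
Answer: $-30313$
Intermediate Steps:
$A{\left(k \right)} = 1$ ($A{\left(k \right)} = \sqrt{k - \left(k - \frac{k + k}{k + k}\right)} = \sqrt{k - \left(k - \frac{2 k}{2 k}\right)} = \sqrt{k + \left(2 k \frac{1}{2 k} - k\right)} = \sqrt{k - \left(-1 + k\right)} = \sqrt{1} = 1$)
$A{\left(-130 \right)} - \left(14537 + p\right) = 1 - 30314 = -30313$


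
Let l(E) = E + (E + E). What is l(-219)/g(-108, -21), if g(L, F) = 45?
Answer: -73/5 ≈ -14.600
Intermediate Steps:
l(E) = 3*E (l(E) = E + 2*E = 3*E)
l(-219)/g(-108, -21) = (3*(-219))/45 = -657*1/45 = -73/5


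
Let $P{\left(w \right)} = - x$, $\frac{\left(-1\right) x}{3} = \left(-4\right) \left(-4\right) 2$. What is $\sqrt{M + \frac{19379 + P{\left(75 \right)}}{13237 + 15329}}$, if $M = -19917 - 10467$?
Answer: $\frac{i \sqrt{5207579214}}{414} \approx 174.31 i$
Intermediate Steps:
$M = -30384$
$x = -96$ ($x = - 3 \left(-4\right) \left(-4\right) 2 = - 3 \cdot 16 \cdot 2 = \left(-3\right) 32 = -96$)
$P{\left(w \right)} = 96$ ($P{\left(w \right)} = \left(-1\right) \left(-96\right) = 96$)
$\sqrt{M + \frac{19379 + P{\left(75 \right)}}{13237 + 15329}} = \sqrt{-30384 + \frac{19379 + 96}{13237 + 15329}} = \sqrt{-30384 + \frac{19475}{28566}} = \sqrt{- \frac{867929869}{28566}} = \frac{i \sqrt{5207579214}}{414}$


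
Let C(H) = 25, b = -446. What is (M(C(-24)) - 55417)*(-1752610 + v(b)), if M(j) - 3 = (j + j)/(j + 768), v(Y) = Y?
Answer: 77034981578112/793 ≈ 9.7144e+10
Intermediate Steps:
M(j) = 3 + 2*j/(768 + j) (M(j) = 3 + (j + j)/(j + 768) = 3 + (2*j)/(768 + j) = 3 + 2*j/(768 + j))
(M(C(-24)) - 55417)*(-1752610 + v(b)) = ((2304 + 5*25)/(768 + 25) - 55417)*(-1752610 - 446) = ((2304 + 125)/793 - 55417)*(-1753056) = ((1/793)*2429 - 55417)*(-1753056) = (2429/793 - 55417)*(-1753056) = -43943252/793*(-1753056) = 77034981578112/793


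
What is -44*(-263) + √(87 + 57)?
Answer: 11584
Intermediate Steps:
-44*(-263) + √(87 + 57) = 11572 + √144 = 11572 + 12 = 11584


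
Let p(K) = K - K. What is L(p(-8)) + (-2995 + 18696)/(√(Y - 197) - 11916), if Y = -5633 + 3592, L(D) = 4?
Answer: 63480010/23665549 - 15701*I*√2238/141993294 ≈ 2.6824 - 0.0052311*I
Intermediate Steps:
p(K) = 0
Y = -2041
L(p(-8)) + (-2995 + 18696)/(√(Y - 197) - 11916) = 4 + (-2995 + 18696)/(√(-2041 - 197) - 11916) = 4 + 15701/(√(-2238) - 11916) = 4 + 15701/(I*√2238 - 11916) = 4 + 15701/(-11916 + I*√2238)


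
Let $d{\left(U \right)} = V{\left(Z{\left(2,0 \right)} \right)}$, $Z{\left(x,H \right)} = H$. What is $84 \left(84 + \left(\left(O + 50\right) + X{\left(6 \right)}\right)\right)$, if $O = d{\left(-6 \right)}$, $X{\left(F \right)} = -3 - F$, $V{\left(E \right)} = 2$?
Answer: $10668$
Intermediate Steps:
$d{\left(U \right)} = 2$
$O = 2$
$84 \left(84 + \left(\left(O + 50\right) + X{\left(6 \right)}\right)\right) = 84 \left(84 + \left(\left(2 + 50\right) - 9\right)\right) = 84 \left(84 + \left(52 - 9\right)\right) = 84 \left(84 + 43\right) = 84 \cdot 127 = 10668$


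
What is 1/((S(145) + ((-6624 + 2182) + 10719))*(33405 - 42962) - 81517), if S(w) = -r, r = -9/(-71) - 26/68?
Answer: -2414/145016822353 ≈ -1.6646e-8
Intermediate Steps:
r = -617/2414 (r = -9*(-1/71) - 26*1/68 = 9/71 - 13/34 = -617/2414 ≈ -0.25559)
S(w) = 617/2414 (S(w) = -1*(-617/2414) = 617/2414)
1/((S(145) + ((-6624 + 2182) + 10719))*(33405 - 42962) - 81517) = 1/((617/2414 + ((-6624 + 2182) + 10719))*(33405 - 42962) - 81517) = 1/((617/2414 + (-4442 + 10719))*(-9557) - 81517) = 1/((617/2414 + 6277)*(-9557) - 81517) = 1/((15153295/2414)*(-9557) - 81517) = 1/(-144820040315/2414 - 81517) = 1/(-145016822353/2414) = -2414/145016822353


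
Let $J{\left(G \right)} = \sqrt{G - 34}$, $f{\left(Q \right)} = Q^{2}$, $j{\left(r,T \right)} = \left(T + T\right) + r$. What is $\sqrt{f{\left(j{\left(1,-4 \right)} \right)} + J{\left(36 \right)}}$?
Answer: $\sqrt{49 + \sqrt{2}} \approx 7.1003$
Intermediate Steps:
$j{\left(r,T \right)} = r + 2 T$ ($j{\left(r,T \right)} = 2 T + r = r + 2 T$)
$J{\left(G \right)} = \sqrt{-34 + G}$
$\sqrt{f{\left(j{\left(1,-4 \right)} \right)} + J{\left(36 \right)}} = \sqrt{\left(1 + 2 \left(-4\right)\right)^{2} + \sqrt{-34 + 36}} = \sqrt{\left(1 - 8\right)^{2} + \sqrt{2}} = \sqrt{\left(-7\right)^{2} + \sqrt{2}} = \sqrt{49 + \sqrt{2}}$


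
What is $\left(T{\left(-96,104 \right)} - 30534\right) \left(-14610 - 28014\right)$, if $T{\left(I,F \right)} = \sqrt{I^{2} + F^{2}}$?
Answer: $1301481216 - 340992 \sqrt{313} \approx 1.2954 \cdot 10^{9}$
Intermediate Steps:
$T{\left(I,F \right)} = \sqrt{F^{2} + I^{2}}$
$\left(T{\left(-96,104 \right)} - 30534\right) \left(-14610 - 28014\right) = \left(\sqrt{104^{2} + \left(-96\right)^{2}} - 30534\right) \left(-14610 - 28014\right) = \left(\sqrt{10816 + 9216} - 30534\right) \left(-42624\right) = \left(\sqrt{20032} - 30534\right) \left(-42624\right) = \left(8 \sqrt{313} - 30534\right) \left(-42624\right) = \left(-30534 + 8 \sqrt{313}\right) \left(-42624\right) = 1301481216 - 340992 \sqrt{313}$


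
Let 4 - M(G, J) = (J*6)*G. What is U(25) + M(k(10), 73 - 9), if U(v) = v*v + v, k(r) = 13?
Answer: -4338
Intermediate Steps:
M(G, J) = 4 - 6*G*J (M(G, J) = 4 - J*6*G = 4 - 6*J*G = 4 - 6*G*J)
U(v) = v + v² (U(v) = v² + v = v + v²)
U(25) + M(k(10), 73 - 9) = 25*(1 + 25) + (4 - 6*13*(73 - 9)) = 25*26 + (4 - 6*13*64) = 650 + (4 - 4992) = 650 - 4988 = -4338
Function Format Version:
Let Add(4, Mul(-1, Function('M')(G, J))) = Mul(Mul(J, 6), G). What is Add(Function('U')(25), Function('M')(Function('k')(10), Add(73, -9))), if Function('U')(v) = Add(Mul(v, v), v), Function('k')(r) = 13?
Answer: -4338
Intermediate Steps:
Function('M')(G, J) = Add(4, Mul(-6, G, J)) (Function('M')(G, J) = Add(4, Mul(-1, Mul(Mul(J, 6), G))) = Add(4, Mul(-1, Mul(Mul(6, J), G))) = Add(4, Mul(-1, Mul(6, G, J))) = Add(4, Mul(-6, G, J)))
Function('U')(v) = Add(v, Pow(v, 2)) (Function('U')(v) = Add(Pow(v, 2), v) = Add(v, Pow(v, 2)))
Add(Function('U')(25), Function('M')(Function('k')(10), Add(73, -9))) = Add(Mul(25, Add(1, 25)), Add(4, Mul(-6, 13, Add(73, -9)))) = Add(Mul(25, 26), Add(4, Mul(-6, 13, 64))) = Add(650, Add(4, -4992)) = Add(650, -4988) = -4338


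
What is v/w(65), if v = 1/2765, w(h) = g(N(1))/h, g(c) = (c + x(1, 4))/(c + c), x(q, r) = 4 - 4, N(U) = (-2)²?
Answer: 26/553 ≈ 0.047016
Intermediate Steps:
N(U) = 4
x(q, r) = 0
g(c) = ½ (g(c) = (c + 0)/(c + c) = c/((2*c)) = c*(1/(2*c)) = ½)
w(h) = 1/(2*h)
v = 1/2765 ≈ 0.00036166
v/w(65) = 1/(2765*(((½)/65))) = 1/(2765*(((½)*(1/65)))) = 1/(2765*(1/130)) = (1/2765)*130 = 26/553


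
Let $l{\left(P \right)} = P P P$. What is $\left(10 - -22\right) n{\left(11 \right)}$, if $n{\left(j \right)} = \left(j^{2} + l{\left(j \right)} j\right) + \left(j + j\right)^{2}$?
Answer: $487872$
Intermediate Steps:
$l{\left(P \right)} = P^{3}$ ($l{\left(P \right)} = P^{2} P = P^{3}$)
$n{\left(j \right)} = j^{4} + 5 j^{2}$ ($n{\left(j \right)} = \left(j^{2} + j^{3} j\right) + \left(j + j\right)^{2} = \left(j^{2} + j^{4}\right) + \left(2 j\right)^{2} = \left(j^{2} + j^{4}\right) + 4 j^{2} = j^{4} + 5 j^{2}$)
$\left(10 - -22\right) n{\left(11 \right)} = \left(10 - -22\right) 11^{2} \left(5 + 11^{2}\right) = \left(10 + 22\right) 121 \left(5 + 121\right) = 32 \cdot 121 \cdot 126 = 32 \cdot 15246 = 487872$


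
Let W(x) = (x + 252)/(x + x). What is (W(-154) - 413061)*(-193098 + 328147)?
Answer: -1227237395101/22 ≈ -5.5784e+10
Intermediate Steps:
W(x) = (252 + x)/(2*x) (W(x) = (252 + x)/((2*x)) = (252 + x)*(1/(2*x)) = (252 + x)/(2*x))
(W(-154) - 413061)*(-193098 + 328147) = ((1/2)*(252 - 154)/(-154) - 413061)*(-193098 + 328147) = ((1/2)*(-1/154)*98 - 413061)*135049 = (-7/22 - 413061)*135049 = -9087349/22*135049 = -1227237395101/22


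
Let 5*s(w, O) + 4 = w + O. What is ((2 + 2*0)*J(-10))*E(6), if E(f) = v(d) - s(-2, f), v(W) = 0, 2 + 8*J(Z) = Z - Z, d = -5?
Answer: 0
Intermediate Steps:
s(w, O) = -⅘ + O/5 + w/5 (s(w, O) = -⅘ + (w + O)/5 = -⅘ + (O + w)/5 = -⅘ + (O/5 + w/5) = -⅘ + O/5 + w/5)
J(Z) = -¼ (J(Z) = -¼ + (Z - Z)/8 = -¼ + (⅛)*0 = -¼ + 0 = -¼)
E(f) = 6/5 - f/5 (E(f) = 0 - (-⅘ + f/5 + (⅕)*(-2)) = 0 - (-⅘ + f/5 - ⅖) = 0 - (-6/5 + f/5) = 0 + (6/5 - f/5) = 6/5 - f/5)
((2 + 2*0)*J(-10))*E(6) = ((2 + 2*0)*(-¼))*(6/5 - ⅕*6) = ((2 + 0)*(-¼))*(6/5 - 6/5) = (2*(-¼))*0 = -½*0 = 0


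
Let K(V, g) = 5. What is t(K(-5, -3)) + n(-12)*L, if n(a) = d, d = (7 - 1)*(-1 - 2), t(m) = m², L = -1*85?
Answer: 1555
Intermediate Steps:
L = -85
d = -18 (d = 6*(-3) = -18)
n(a) = -18
t(K(-5, -3)) + n(-12)*L = 5² - 18*(-85) = 25 + 1530 = 1555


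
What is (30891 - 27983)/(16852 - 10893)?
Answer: 2908/5959 ≈ 0.48800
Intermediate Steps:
(30891 - 27983)/(16852 - 10893) = 2908/5959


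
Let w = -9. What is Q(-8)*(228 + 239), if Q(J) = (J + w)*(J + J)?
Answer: 127024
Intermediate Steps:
Q(J) = 2*J*(-9 + J) (Q(J) = (J - 9)*(J + J) = (-9 + J)*(2*J) = 2*J*(-9 + J))
Q(-8)*(228 + 239) = (2*(-8)*(-9 - 8))*(228 + 239) = (2*(-8)*(-17))*467 = 272*467 = 127024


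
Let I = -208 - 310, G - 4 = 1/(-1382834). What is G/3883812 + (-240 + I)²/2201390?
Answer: 1542902126767338481/5911466625290629560 ≈ 0.26100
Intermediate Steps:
G = 5531335/1382834 (G = 4 + 1/(-1382834) = 4 - 1/1382834 = 5531335/1382834 ≈ 4.0000)
I = -518
G/3883812 + (-240 + I)²/2201390 = (5531335/1382834)/3883812 + (-240 - 518)²/2201390 = (5531335/1382834)*(1/3883812) + (-758)²*(1/2201390) = 5531335/5370667283208 + 574564*(1/2201390) = 5531335/5370667283208 + 287282/1100695 = 1542902126767338481/5911466625290629560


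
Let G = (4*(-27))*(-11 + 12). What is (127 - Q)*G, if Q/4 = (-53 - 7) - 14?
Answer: -45684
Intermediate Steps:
Q = -296 (Q = 4*((-53 - 7) - 14) = 4*(-60 - 14) = 4*(-74) = -296)
G = -108 (G = -108*1 = -108)
(127 - Q)*G = (127 - 1*(-296))*(-108) = (127 + 296)*(-108) = 423*(-108) = -45684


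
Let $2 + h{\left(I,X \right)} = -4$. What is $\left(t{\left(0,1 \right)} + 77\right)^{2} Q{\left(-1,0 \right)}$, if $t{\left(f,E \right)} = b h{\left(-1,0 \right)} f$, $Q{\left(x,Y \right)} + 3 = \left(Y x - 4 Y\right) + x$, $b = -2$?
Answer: $-23716$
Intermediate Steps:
$h{\left(I,X \right)} = -6$ ($h{\left(I,X \right)} = -2 - 4 = -6$)
$Q{\left(x,Y \right)} = -3 + x - 4 Y + Y x$ ($Q{\left(x,Y \right)} = -3 + \left(\left(Y x - 4 Y\right) + x\right) = -3 + \left(\left(- 4 Y + Y x\right) + x\right) = -3 + \left(x - 4 Y + Y x\right) = -3 + x - 4 Y + Y x$)
$t{\left(f,E \right)} = 12 f$ ($t{\left(f,E \right)} = \left(-2\right) \left(-6\right) f = 12 f$)
$\left(t{\left(0,1 \right)} + 77\right)^{2} Q{\left(-1,0 \right)} = \left(12 \cdot 0 + 77\right)^{2} \left(-3 - 1 - 0 + 0 \left(-1\right)\right) = \left(0 + 77\right)^{2} \left(-3 - 1 + 0 + 0\right) = 77^{2} \left(-4\right) = 5929 \left(-4\right) = -23716$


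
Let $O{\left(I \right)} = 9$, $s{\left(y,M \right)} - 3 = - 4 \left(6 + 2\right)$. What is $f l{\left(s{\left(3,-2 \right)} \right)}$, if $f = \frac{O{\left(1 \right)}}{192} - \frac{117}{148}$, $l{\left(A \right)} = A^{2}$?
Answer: $- \frac{1481001}{2368} \approx -625.42$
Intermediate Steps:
$s{\left(y,M \right)} = -29$ ($s{\left(y,M \right)} = 3 - 4 \left(6 + 2\right) = 3 - 32 = -29$)
$f = - \frac{1761}{2368}$ ($f = \frac{9}{192} - \frac{117}{148} = 9 \cdot \frac{1}{192} - \frac{117}{148} = \frac{3}{64} - \frac{117}{148} = - \frac{1761}{2368} \approx -0.74367$)
$f l{\left(s{\left(3,-2 \right)} \right)} = - \frac{1761 \left(-29\right)^{2}}{2368} = \left(- \frac{1761}{2368}\right) 841 = - \frac{1481001}{2368}$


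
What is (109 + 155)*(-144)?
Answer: -38016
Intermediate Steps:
(109 + 155)*(-144) = 264*(-144) = -38016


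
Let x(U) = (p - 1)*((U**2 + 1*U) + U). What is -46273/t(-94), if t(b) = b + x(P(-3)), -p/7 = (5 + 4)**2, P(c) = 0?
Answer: 46273/94 ≈ 492.27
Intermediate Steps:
p = -567 (p = -7*(5 + 4)**2 = -7*9**2 = -7*81 = -567)
x(U) = -1136*U - 568*U**2 (x(U) = (-567 - 1)*((U**2 + 1*U) + U) = -568*((U**2 + U) + U) = -568*((U + U**2) + U) = -568*(U**2 + 2*U) = -1136*U - 568*U**2)
t(b) = b (t(b) = b - 568*0*(2 + 0) = b - 568*0*2 = b + 0 = b)
-46273/t(-94) = -46273/(-94) = -46273*(-1/94) = 46273/94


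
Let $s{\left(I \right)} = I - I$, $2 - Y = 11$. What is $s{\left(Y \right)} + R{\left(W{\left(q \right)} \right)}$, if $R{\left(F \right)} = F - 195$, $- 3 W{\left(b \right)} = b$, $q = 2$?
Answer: $- \frac{587}{3} \approx -195.67$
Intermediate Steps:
$Y = -9$ ($Y = 2 - 11 = -9$)
$W{\left(b \right)} = - \frac{b}{3}$
$R{\left(F \right)} = -195 + F$
$s{\left(I \right)} = 0$
$s{\left(Y \right)} + R{\left(W{\left(q \right)} \right)} = 0 - \frac{587}{3} = - \frac{587}{3}$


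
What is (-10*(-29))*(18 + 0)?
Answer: 5220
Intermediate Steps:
(-10*(-29))*(18 + 0) = 290*18 = 5220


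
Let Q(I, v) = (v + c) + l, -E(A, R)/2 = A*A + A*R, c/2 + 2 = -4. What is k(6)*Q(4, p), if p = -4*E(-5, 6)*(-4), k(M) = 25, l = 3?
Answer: 3775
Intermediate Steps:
c = -12 (c = -4 + 2*(-4) = -4 - 8 = -12)
E(A, R) = -2*A² - 2*A*R (E(A, R) = -2*(A*A + A*R) = -2*(A² + A*R) = -2*A² - 2*A*R)
p = 160 (p = -(-8)*(-5)*(-5 + 6)*(-4) = -(-8)*(-5)*(-4) = -4*10*(-4) = -40*(-4) = 160)
Q(I, v) = -9 + v (Q(I, v) = (v - 12) + 3 = (-12 + v) + 3 = -9 + v)
k(6)*Q(4, p) = 25*(-9 + 160) = 25*151 = 3775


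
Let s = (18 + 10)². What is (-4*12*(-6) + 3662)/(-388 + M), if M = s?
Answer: 1975/198 ≈ 9.9747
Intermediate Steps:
s = 784 (s = 28² = 784)
M = 784
(-4*12*(-6) + 3662)/(-388 + M) = (-4*12*(-6) + 3662)/(-388 + 784) = (-48*(-6) + 3662)/396 = (288 + 3662)*(1/396) = 3950*(1/396) = 1975/198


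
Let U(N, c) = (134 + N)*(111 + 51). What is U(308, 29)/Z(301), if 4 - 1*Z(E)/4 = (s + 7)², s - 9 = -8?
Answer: -5967/20 ≈ -298.35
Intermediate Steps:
s = 1 (s = 9 - 8 = 1)
Z(E) = -240 (Z(E) = 16 - 4*(1 + 7)² = 16 - 4*8² = 16 - 4*64 = 16 - 256 = -240)
U(N, c) = 21708 + 162*N (U(N, c) = (134 + N)*162 = 21708 + 162*N)
U(308, 29)/Z(301) = (21708 + 162*308)/(-240) = (21708 + 49896)*(-1/240) = 71604*(-1/240) = -5967/20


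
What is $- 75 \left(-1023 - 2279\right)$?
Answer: $247650$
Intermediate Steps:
$- 75 \left(-1023 - 2279\right) = \left(-75\right) \left(-3302\right) = 247650$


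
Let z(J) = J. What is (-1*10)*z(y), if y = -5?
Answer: 50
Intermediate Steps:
(-1*10)*z(y) = -1*10*(-5) = -10*(-5) = 50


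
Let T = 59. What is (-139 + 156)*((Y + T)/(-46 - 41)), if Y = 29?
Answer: -1496/87 ≈ -17.195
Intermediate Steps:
(-139 + 156)*((Y + T)/(-46 - 41)) = (-139 + 156)*((29 + 59)/(-46 - 41)) = 17*(88/(-87)) = 17*(88*(-1/87)) = 17*(-88/87) = -1496/87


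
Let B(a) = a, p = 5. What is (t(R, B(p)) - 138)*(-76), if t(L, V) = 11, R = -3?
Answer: 9652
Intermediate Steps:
(t(R, B(p)) - 138)*(-76) = (11 - 138)*(-76) = -127*(-76) = 9652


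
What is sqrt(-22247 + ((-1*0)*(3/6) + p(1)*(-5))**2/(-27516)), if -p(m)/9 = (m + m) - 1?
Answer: I*sqrt(467887014587)/4586 ≈ 149.15*I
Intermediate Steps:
p(m) = 9 - 18*m (p(m) = -9*((m + m) - 1) = -9*(2*m - 1) = -9*(-1 + 2*m) = 9 - 18*m)
sqrt(-22247 + ((-1*0)*(3/6) + p(1)*(-5))**2/(-27516)) = sqrt(-22247 + ((-1*0)*(3/6) + (9 - 18*1)*(-5))**2/(-27516)) = sqrt(-22247 + (0*(3*(1/6)) + (9 - 18)*(-5))**2*(-1/27516)) = sqrt(-22247 + (0*(1/2) - 9*(-5))**2*(-1/27516)) = sqrt(-22247 + (0 + 45)**2*(-1/27516)) = sqrt(-22247 + 45**2*(-1/27516)) = sqrt(-22247 + 2025*(-1/27516)) = sqrt(-22247 - 675/9172) = sqrt(-204050159/9172) = I*sqrt(467887014587)/4586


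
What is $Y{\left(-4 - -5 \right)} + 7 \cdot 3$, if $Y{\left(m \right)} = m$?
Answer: $22$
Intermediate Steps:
$Y{\left(-4 - -5 \right)} + 7 \cdot 3 = \left(-4 - -5\right) + 7 \cdot 3 = \left(-4 + 5\right) + 21 = 1 + 21 = 22$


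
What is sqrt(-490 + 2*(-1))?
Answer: 2*I*sqrt(123) ≈ 22.181*I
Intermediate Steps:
sqrt(-490 + 2*(-1)) = sqrt(-490 - 2) = sqrt(-492) = 2*I*sqrt(123)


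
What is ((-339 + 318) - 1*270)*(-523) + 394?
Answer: 152587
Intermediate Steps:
((-339 + 318) - 1*270)*(-523) + 394 = (-21 - 270)*(-523) + 394 = -291*(-523) + 394 = 152193 + 394 = 152587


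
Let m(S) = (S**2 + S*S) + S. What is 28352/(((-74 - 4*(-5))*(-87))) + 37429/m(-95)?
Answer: 1811909/223155 ≈ 8.1195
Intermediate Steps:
m(S) = S + 2*S**2 (m(S) = (S**2 + S**2) + S = 2*S**2 + S = S + 2*S**2)
28352/(((-74 - 4*(-5))*(-87))) + 37429/m(-95) = 28352/(((-74 - 4*(-5))*(-87))) + 37429/((-95*(1 + 2*(-95)))) = 28352/(((-74 + 20)*(-87))) + 37429/((-95*(1 - 190))) = 28352/((-54*(-87))) + 37429/((-95*(-189))) = 28352/4698 + 37429/17955 = 28352*(1/4698) + 37429*(1/17955) = 14176/2349 + 5347/2565 = 1811909/223155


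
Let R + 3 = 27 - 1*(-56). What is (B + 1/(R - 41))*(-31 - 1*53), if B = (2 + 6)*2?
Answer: -17500/13 ≈ -1346.2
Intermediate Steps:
R = 80 (R = -3 + (27 - 1*(-56)) = -3 + (27 + 56) = -3 + 83 = 80)
B = 16 (B = 8*2 = 16)
(B + 1/(R - 41))*(-31 - 1*53) = (16 + 1/(80 - 41))*(-31 - 1*53) = (16 + 1/39)*(-31 - 53) = (16 + 1/39)*(-84) = (625/39)*(-84) = -17500/13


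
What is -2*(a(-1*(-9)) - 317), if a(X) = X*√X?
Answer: 580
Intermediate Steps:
a(X) = X^(3/2)
-2*(a(-1*(-9)) - 317) = -2*((-1*(-9))^(3/2) - 317) = -2*(9^(3/2) - 317) = -2*(27 - 317) = -2*(-290) = 580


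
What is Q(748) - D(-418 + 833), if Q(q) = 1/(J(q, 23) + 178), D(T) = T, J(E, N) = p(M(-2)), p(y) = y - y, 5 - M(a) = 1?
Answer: -73869/178 ≈ -414.99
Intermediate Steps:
M(a) = 4 (M(a) = 5 - 1*1 = 5 - 1 = 4)
p(y) = 0
J(E, N) = 0
Q(q) = 1/178 (Q(q) = 1/(0 + 178) = 1/178)
Q(748) - D(-418 + 833) = 1/178 - (-418 + 833) = 1/178 - 1*415 = 1/178 - 415 = -73869/178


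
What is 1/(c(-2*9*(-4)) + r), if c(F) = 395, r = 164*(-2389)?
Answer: -1/391401 ≈ -2.5549e-6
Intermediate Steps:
r = -391796
1/(c(-2*9*(-4)) + r) = 1/(395 - 391796) = 1/(-391401) = -1/391401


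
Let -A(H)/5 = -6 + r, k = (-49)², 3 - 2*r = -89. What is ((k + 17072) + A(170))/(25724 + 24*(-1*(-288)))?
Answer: 19273/32636 ≈ 0.59054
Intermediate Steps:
r = 46 (r = 3/2 - ½*(-89) = 3/2 + 89/2 = 46)
k = 2401
A(H) = -200 (A(H) = -5*(-6 + 46) = -5*40 = -200)
((k + 17072) + A(170))/(25724 + 24*(-1*(-288))) = ((2401 + 17072) - 200)/(25724 + 24*(-1*(-288))) = (19473 - 200)/(25724 + 24*288) = 19273/(25724 + 6912) = 19273/32636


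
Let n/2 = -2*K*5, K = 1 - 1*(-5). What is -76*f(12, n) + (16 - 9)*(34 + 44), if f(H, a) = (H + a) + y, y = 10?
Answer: 7994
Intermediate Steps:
K = 6 (K = 1 + 5 = 6)
n = -120 (n = 2*(-2*6*5) = 2*(-12*5) = 2*(-60) = -120)
f(H, a) = 10 + H + a (f(H, a) = (H + a) + 10 = 10 + H + a)
-76*f(12, n) + (16 - 9)*(34 + 44) = -76*(10 + 12 - 120) + (16 - 9)*(34 + 44) = -76*(-98) + 7*78 = 7448 + 546 = 7994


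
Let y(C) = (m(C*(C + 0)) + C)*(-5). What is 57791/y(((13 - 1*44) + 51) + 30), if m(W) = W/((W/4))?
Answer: -57791/270 ≈ -214.04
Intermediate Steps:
m(W) = 4 (m(W) = W/((W*(¼))) = W/((W/4)) = W*(4/W) = 4)
y(C) = -20 - 5*C (y(C) = (4 + C)*(-5) = -20 - 5*C)
57791/y(((13 - 1*44) + 51) + 30) = 57791/(-20 - 5*(((13 - 1*44) + 51) + 30)) = 57791/(-20 - 5*(((13 - 44) + 51) + 30)) = 57791/(-20 - 5*((-31 + 51) + 30)) = 57791/(-20 - 5*(20 + 30)) = 57791/(-20 - 5*50) = 57791/(-20 - 250) = 57791/(-270) = 57791*(-1/270) = -57791/270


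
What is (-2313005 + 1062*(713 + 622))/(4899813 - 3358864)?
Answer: -895235/1540949 ≈ -0.58096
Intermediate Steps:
(-2313005 + 1062*(713 + 622))/(4899813 - 3358864) = (-2313005 + 1062*1335)/1540949 = (-2313005 + 1417770)*(1/1540949) = -895235*1/1540949 = -895235/1540949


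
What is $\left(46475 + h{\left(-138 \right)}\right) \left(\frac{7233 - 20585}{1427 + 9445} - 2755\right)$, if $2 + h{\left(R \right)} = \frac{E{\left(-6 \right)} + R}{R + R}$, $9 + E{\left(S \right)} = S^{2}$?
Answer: $- \frac{8007499364921}{62514} \approx -1.2809 \cdot 10^{8}$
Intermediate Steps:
$E{\left(S \right)} = -9 + S^{2}$
$h{\left(R \right)} = -2 + \frac{27 + R}{2 R}$ ($h{\left(R \right)} = -2 + \frac{\left(-9 + \left(-6\right)^{2}\right) + R}{R + R} = -2 + \frac{\left(-9 + 36\right) + R}{2 R} = -2 + \left(27 + R\right) \frac{1}{2 R} = -2 + \frac{27 + R}{2 R}$)
$\left(46475 + h{\left(-138 \right)}\right) \left(\frac{7233 - 20585}{1427 + 9445} - 2755\right) = \left(46475 + \frac{3 \left(9 - -138\right)}{2 \left(-138\right)}\right) \left(\frac{7233 - 20585}{1427 + 9445} - 2755\right) = \left(46475 + \frac{3}{2} \left(- \frac{1}{138}\right) \left(9 + 138\right)\right) \left(- \frac{13352}{10872} - 2755\right) = \left(46475 + \frac{3}{2} \left(- \frac{1}{138}\right) 147\right) \left(\left(-13352\right) \frac{1}{10872} - 2755\right) = \left(46475 - \frac{147}{92}\right) \left(- \frac{1669}{1359} - 2755\right) = \frac{4275553}{92} \left(- \frac{3745714}{1359}\right) = - \frac{8007499364921}{62514}$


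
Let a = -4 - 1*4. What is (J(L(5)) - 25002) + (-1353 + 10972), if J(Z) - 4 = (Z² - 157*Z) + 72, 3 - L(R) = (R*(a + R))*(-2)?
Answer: -10339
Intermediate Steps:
a = -8 (a = -4 - 4 = -8)
L(R) = 3 + 2*R*(-8 + R) (L(R) = 3 - R*(-8 + R)*(-2) = 3 - (-2)*R*(-8 + R) = 3 + 2*R*(-8 + R))
J(Z) = 76 + Z² - 157*Z (J(Z) = 4 + ((Z² - 157*Z) + 72) = 4 + (72 + Z² - 157*Z) = 76 + Z² - 157*Z)
(J(L(5)) - 25002) + (-1353 + 10972) = ((76 + (3 - 16*5 + 2*5²)² - 157*(3 - 16*5 + 2*5²)) - 25002) + (-1353 + 10972) = ((76 + (3 - 80 + 2*25)² - 157*(3 - 80 + 2*25)) - 25002) + 9619 = ((76 + (3 - 80 + 50)² - 157*(3 - 80 + 50)) - 25002) + 9619 = ((76 + (-27)² - 157*(-27)) - 25002) + 9619 = ((76 + 729 + 4239) - 25002) + 9619 = (5044 - 25002) + 9619 = -19958 + 9619 = -10339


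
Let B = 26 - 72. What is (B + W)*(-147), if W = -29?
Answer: 11025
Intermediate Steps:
B = -46
(B + W)*(-147) = (-46 - 29)*(-147) = -75*(-147) = 11025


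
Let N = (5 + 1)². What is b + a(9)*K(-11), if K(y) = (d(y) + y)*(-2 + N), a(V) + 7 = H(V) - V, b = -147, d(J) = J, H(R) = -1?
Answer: 12569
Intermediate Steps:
a(V) = -8 - V (a(V) = -7 + (-1 - V) = -8 - V)
N = 36 (N = 6² = 36)
K(y) = 68*y (K(y) = (y + y)*(-2 + 36) = (2*y)*34 = 68*y)
b + a(9)*K(-11) = -147 + (-8 - 1*9)*(68*(-11)) = -147 + (-8 - 9)*(-748) = -147 - 17*(-748) = -147 + 12716 = 12569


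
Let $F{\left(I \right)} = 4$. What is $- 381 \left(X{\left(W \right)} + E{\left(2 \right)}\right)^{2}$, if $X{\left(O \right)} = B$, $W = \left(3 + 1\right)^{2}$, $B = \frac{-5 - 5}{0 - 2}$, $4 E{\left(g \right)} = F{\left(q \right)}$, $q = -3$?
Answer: $-13716$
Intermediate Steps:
$E{\left(g \right)} = 1$ ($E{\left(g \right)} = \frac{1}{4} \cdot 4 = 1$)
$B = 5$ ($B = - \frac{10}{-2} = \left(-10\right) \left(- \frac{1}{2}\right) = 5$)
$W = 16$ ($W = 4^{2} = 16$)
$X{\left(O \right)} = 5$
$- 381 \left(X{\left(W \right)} + E{\left(2 \right)}\right)^{2} = - 381 \left(5 + 1\right)^{2} = - 381 \cdot 6^{2} = \left(-381\right) 36 = -13716$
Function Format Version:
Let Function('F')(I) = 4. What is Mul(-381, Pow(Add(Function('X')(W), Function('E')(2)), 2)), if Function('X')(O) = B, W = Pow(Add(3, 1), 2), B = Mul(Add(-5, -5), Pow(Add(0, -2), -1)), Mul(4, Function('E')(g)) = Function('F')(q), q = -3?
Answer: -13716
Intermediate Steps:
Function('E')(g) = 1 (Function('E')(g) = Mul(Rational(1, 4), 4) = 1)
B = 5 (B = Mul(-10, Pow(-2, -1)) = Mul(-10, Rational(-1, 2)) = 5)
W = 16 (W = Pow(4, 2) = 16)
Function('X')(O) = 5
Mul(-381, Pow(Add(Function('X')(W), Function('E')(2)), 2)) = Mul(-381, Pow(Add(5, 1), 2)) = Mul(-381, Pow(6, 2)) = Mul(-381, 36) = -13716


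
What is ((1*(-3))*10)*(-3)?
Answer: 90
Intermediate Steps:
((1*(-3))*10)*(-3) = -3*10*(-3) = -30*(-3) = 90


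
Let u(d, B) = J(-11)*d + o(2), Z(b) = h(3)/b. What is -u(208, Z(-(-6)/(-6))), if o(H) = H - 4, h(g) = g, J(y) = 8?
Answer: -1662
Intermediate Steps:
Z(b) = 3/b
o(H) = -4 + H
u(d, B) = -2 + 8*d (u(d, B) = 8*d + (-4 + 2) = 8*d - 2 = -2 + 8*d)
-u(208, Z(-(-6)/(-6))) = -(-2 + 8*208) = -(-2 + 1664) = -1*1662 = -1662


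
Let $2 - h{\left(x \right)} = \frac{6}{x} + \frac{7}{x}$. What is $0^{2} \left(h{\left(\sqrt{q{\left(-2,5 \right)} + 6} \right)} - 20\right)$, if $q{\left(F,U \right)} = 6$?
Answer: $0$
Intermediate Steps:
$h{\left(x \right)} = 2 - \frac{13}{x}$ ($h{\left(x \right)} = 2 - \left(\frac{6}{x} + \frac{7}{x}\right) = 2 - \frac{13}{x}$)
$0^{2} \left(h{\left(\sqrt{q{\left(-2,5 \right)} + 6} \right)} - 20\right) = 0^{2} \left(\left(2 - \frac{13}{\sqrt{6 + 6}}\right) - 20\right) = 0 \left(\left(2 - \frac{13}{\sqrt{12}}\right) - 20\right) = 0 \left(\left(2 - \frac{13}{2 \sqrt{3}}\right) - 20\right) = 0 \left(\left(2 - 13 \frac{\sqrt{3}}{6}\right) - 20\right) = 0 \left(\left(2 - \frac{13 \sqrt{3}}{6}\right) - 20\right) = 0 \left(-18 - \frac{13 \sqrt{3}}{6}\right) = 0$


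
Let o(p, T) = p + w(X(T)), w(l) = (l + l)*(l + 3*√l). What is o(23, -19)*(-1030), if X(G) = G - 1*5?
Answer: -1210250 + 296640*I*√6 ≈ -1.2103e+6 + 7.2662e+5*I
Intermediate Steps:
X(G) = -5 + G (X(G) = G - 5 = -5 + G)
w(l) = 2*l*(l + 3*√l) (w(l) = (2*l)*(l + 3*√l) = 2*l*(l + 3*√l))
o(p, T) = p + 2*(-5 + T)² + 6*(-5 + T)^(3/2) (o(p, T) = p + (2*(-5 + T)² + 6*(-5 + T)^(3/2)) = p + 2*(-5 + T)² + 6*(-5 + T)^(3/2))
o(23, -19)*(-1030) = (23 + 2*(-5 - 19)² + 6*(-5 - 19)^(3/2))*(-1030) = (23 + 2*(-24)² + 6*(-24)^(3/2))*(-1030) = (23 + 2*576 + 6*(-48*I*√6))*(-1030) = (23 + 1152 - 288*I*√6)*(-1030) = (1175 - 288*I*√6)*(-1030) = -1210250 + 296640*I*√6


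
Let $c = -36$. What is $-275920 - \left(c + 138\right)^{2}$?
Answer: $-286324$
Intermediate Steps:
$-275920 - \left(c + 138\right)^{2} = -275920 - \left(-36 + 138\right)^{2} = -275920 - 102^{2} = -275920 - 10404 = -286324$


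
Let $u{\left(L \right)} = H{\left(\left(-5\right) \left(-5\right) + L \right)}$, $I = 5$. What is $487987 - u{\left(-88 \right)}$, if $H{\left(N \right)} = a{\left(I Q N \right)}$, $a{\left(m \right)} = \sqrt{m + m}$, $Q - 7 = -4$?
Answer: $487987 - 3 i \sqrt{210} \approx 4.8799 \cdot 10^{5} - 43.474 i$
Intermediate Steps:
$Q = 3$ ($Q = 7 - 4 = 3$)
$a{\left(m \right)} = \sqrt{2} \sqrt{m}$ ($a{\left(m \right)} = \sqrt{2 m} = \sqrt{2} \sqrt{m}$)
$H{\left(N \right)} = \sqrt{30} \sqrt{N}$ ($H{\left(N \right)} = \sqrt{2} \sqrt{5 \cdot 3 N} = \sqrt{2} \sqrt{15 N} = \sqrt{2} \sqrt{15} \sqrt{N} = \sqrt{30} \sqrt{N}$)
$u{\left(L \right)} = \sqrt{30} \sqrt{25 + L}$ ($u{\left(L \right)} = \sqrt{30} \sqrt{\left(-5\right) \left(-5\right) + L} = \sqrt{30} \sqrt{25 + L}$)
$487987 - u{\left(-88 \right)} = 487987 - \sqrt{750 + 30 \left(-88\right)} = 487987 - \sqrt{750 - 2640} = 487987 - \sqrt{-1890} = 487987 - 3 i \sqrt{210}$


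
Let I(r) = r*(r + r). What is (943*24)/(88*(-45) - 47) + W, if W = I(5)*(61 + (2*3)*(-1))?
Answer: 10996618/4007 ≈ 2744.4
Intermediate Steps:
I(r) = 2*r**2 (I(r) = r*(2*r) = 2*r**2)
W = 2750 (W = (2*5**2)*(61 + (2*3)*(-1)) = (2*25)*(61 + 6*(-1)) = 50*(61 - 6) = 50*55 = 2750)
(943*24)/(88*(-45) - 47) + W = (943*24)/(88*(-45) - 47) + 2750 = 22632/(-3960 - 47) + 2750 = 22632/(-4007) + 2750 = 22632*(-1/4007) + 2750 = -22632/4007 + 2750 = 10996618/4007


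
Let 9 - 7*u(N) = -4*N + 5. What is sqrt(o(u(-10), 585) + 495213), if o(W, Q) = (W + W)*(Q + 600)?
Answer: sqrt(23668197)/7 ≈ 695.00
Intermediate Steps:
u(N) = 4/7 + 4*N/7 (u(N) = 9/7 - (-4*N + 5)/7 = 9/7 - (5 - 4*N)/7 = 9/7 + (-5/7 + 4*N/7) = 4/7 + 4*N/7)
o(W, Q) = 2*W*(600 + Q) (o(W, Q) = (2*W)*(600 + Q) = 2*W*(600 + Q))
sqrt(o(u(-10), 585) + 495213) = sqrt(2*(4/7 + (4/7)*(-10))*(600 + 585) + 495213) = sqrt(2*(4/7 - 40/7)*1185 + 495213) = sqrt(2*(-36/7)*1185 + 495213) = sqrt(-85320/7 + 495213) = sqrt(3381171/7) = sqrt(23668197)/7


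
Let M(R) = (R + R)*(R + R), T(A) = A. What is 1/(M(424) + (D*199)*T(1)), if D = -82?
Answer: 1/702786 ≈ 1.4229e-6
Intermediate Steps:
M(R) = 4*R² (M(R) = (2*R)*(2*R) = 4*R²)
1/(M(424) + (D*199)*T(1)) = 1/(4*424² - 82*199*1) = 1/(4*179776 - 16318*1) = 1/(719104 - 16318) = 1/702786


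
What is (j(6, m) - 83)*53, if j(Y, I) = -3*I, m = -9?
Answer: -2968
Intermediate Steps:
(j(6, m) - 83)*53 = (-3*(-9) - 83)*53 = (27 - 83)*53 = -56*53 = -2968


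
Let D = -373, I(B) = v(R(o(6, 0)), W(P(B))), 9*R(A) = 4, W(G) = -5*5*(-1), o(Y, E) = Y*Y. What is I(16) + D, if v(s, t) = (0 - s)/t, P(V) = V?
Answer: -83929/225 ≈ -373.02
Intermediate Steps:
o(Y, E) = Y²
W(G) = 25 (W(G) = -25*(-1) = 25)
R(A) = 4/9 (R(A) = (⅑)*4 = 4/9)
v(s, t) = -s/t (v(s, t) = (-s)/t = -s/t)
I(B) = -4/225 (I(B) = -1*4/9/25 = -1*4/9*1/25 = -4/225)
I(16) + D = -4/225 - 373 = -83929/225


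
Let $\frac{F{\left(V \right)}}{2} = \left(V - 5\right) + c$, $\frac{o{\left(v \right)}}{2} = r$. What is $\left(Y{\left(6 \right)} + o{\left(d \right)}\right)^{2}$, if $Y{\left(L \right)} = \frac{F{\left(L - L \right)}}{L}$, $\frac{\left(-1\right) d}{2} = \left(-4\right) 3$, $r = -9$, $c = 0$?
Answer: $\frac{3481}{9} \approx 386.78$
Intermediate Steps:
$d = 24$ ($d = - 2 \left(\left(-4\right) 3\right) = \left(-2\right) \left(-12\right) = 24$)
$o{\left(v \right)} = -18$ ($o{\left(v \right)} = 2 \left(-9\right) = -18$)
$F{\left(V \right)} = -10 + 2 V$ ($F{\left(V \right)} = 2 \left(\left(V - 5\right) + 0\right) = 2 \left(\left(-5 + V\right) + 0\right) = 2 \left(-5 + V\right) = -10 + 2 V$)
$Y{\left(L \right)} = - \frac{10}{L}$ ($Y{\left(L \right)} = \frac{-10 + 2 \left(L - L\right)}{L} = \frac{-10 + 2 \cdot 0}{L} = \frac{-10 + 0}{L} = - \frac{10}{L}$)
$\left(Y{\left(6 \right)} + o{\left(d \right)}\right)^{2} = \left(- \frac{10}{6} - 18\right)^{2} = \left(\left(-10\right) \frac{1}{6} - 18\right)^{2} = \left(- \frac{5}{3} - 18\right)^{2} = \left(- \frac{59}{3}\right)^{2} = \frac{3481}{9}$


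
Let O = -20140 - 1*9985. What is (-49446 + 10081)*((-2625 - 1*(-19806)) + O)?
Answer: 509540560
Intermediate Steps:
O = -30125 (O = -20140 - 9985 = -30125)
(-49446 + 10081)*((-2625 - 1*(-19806)) + O) = (-49446 + 10081)*((-2625 - 1*(-19806)) - 30125) = -39365*((-2625 + 19806) - 30125) = -39365*(17181 - 30125) = -39365*(-12944) = 509540560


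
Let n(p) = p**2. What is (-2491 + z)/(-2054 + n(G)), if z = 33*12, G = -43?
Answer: 419/41 ≈ 10.220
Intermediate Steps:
z = 396
(-2491 + z)/(-2054 + n(G)) = (-2491 + 396)/(-2054 + (-43)**2) = -2095/(-2054 + 1849) = -2095/(-205) = -2095*(-1/205) = 419/41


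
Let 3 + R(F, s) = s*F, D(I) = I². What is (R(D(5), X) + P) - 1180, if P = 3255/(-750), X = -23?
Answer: -88117/50 ≈ -1762.3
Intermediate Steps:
P = -217/50 (P = 3255*(-1/750) = -217/50 ≈ -4.3400)
R(F, s) = -3 + F*s (R(F, s) = -3 + s*F = -3 + F*s)
(R(D(5), X) + P) - 1180 = ((-3 + 5²*(-23)) - 217/50) - 1180 = ((-3 + 25*(-23)) - 217/50) - 1180 = ((-3 - 575) - 217/50) - 1180 = (-578 - 217/50) - 1180 = -29117/50 - 1180 = -88117/50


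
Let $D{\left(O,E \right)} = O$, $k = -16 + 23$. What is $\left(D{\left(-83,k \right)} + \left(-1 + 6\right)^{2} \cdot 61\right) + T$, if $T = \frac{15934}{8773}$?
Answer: $\frac{408600}{283} \approx 1443.8$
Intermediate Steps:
$k = 7$
$T = \frac{514}{283}$ ($T = 15934 \cdot \frac{1}{8773} = \frac{514}{283} \approx 1.8163$)
$\left(D{\left(-83,k \right)} + \left(-1 + 6\right)^{2} \cdot 61\right) + T = \left(-83 + \left(-1 + 6\right)^{2} \cdot 61\right) + \frac{514}{283} = \left(-83 + 5^{2} \cdot 61\right) + \frac{514}{283} = \left(-83 + 25 \cdot 61\right) + \frac{514}{283} = \left(-83 + 1525\right) + \frac{514}{283} = 1442 + \frac{514}{283} = \frac{408600}{283}$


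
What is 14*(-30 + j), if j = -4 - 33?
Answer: -938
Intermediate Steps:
j = -37
14*(-30 + j) = 14*(-30 - 37) = 14*(-67) = -938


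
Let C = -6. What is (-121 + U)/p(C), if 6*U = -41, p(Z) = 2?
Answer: -767/12 ≈ -63.917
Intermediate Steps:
U = -41/6 (U = (⅙)*(-41) = -41/6 ≈ -6.8333)
(-121 + U)/p(C) = (-121 - 41/6)/2 = (½)*(-767/6) = -767/12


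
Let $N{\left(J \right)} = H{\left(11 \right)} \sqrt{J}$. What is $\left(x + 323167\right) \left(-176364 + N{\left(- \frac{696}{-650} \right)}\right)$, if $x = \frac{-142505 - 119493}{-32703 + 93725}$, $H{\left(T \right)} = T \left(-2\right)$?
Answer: $- \frac{1738952097799032}{30511} - \frac{433840762872 \sqrt{1131}}{1983215} \approx -5.7002 \cdot 10^{10}$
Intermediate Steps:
$H{\left(T \right)} = - 2 T$
$x = - \frac{130999}{30511}$ ($x = - \frac{261998}{61022} = \left(-261998\right) \frac{1}{61022} = - \frac{130999}{30511} \approx -4.2935$)
$N{\left(J \right)} = - 22 \sqrt{J}$ ($N{\left(J \right)} = \left(-2\right) 11 \sqrt{J} = - 22 \sqrt{J}$)
$\left(x + 323167\right) \left(-176364 + N{\left(- \frac{696}{-650} \right)}\right) = \left(- \frac{130999}{30511} + 323167\right) \left(-176364 - 22 \sqrt{- \frac{696}{-650}}\right) = \frac{9860017338 \left(-176364 - 22 \sqrt{\left(-696\right) \left(- \frac{1}{650}\right)}\right)}{30511} = \frac{9860017338 \left(-176364 - 22 \sqrt{\frac{348}{325}}\right)}{30511} = \frac{9860017338 \left(-176364 - 22 \frac{2 \sqrt{1131}}{65}\right)}{30511} = \frac{9860017338 \left(-176364 - \frac{44 \sqrt{1131}}{65}\right)}{30511} = - \frac{1738952097799032}{30511} - \frac{433840762872 \sqrt{1131}}{1983215}$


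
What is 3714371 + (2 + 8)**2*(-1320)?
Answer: 3582371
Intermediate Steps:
3714371 + (2 + 8)**2*(-1320) = 3714371 + 10**2*(-1320) = 3714371 + 100*(-1320) = 3714371 - 132000 = 3582371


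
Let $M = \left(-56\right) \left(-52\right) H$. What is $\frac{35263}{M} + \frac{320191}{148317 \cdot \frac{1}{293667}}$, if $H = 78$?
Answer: $\frac{547628119137317}{863798208} \approx 6.3398 \cdot 10^{5}$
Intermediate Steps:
$M = 227136$ ($M = \left(-56\right) \left(-52\right) 78 = 2912 \cdot 78 = 227136$)
$\frac{35263}{M} + \frac{320191}{148317 \cdot \frac{1}{293667}} = \frac{35263}{227136} + \frac{320191}{148317 \cdot \frac{1}{293667}} = 35263 \cdot \frac{1}{227136} + \frac{320191}{148317 \cdot \frac{1}{293667}} = \frac{35263}{227136} + \frac{320191}{\frac{49439}{97889}} = \frac{35263}{227136} + 320191 \cdot \frac{97889}{49439} = \frac{35263}{227136} + \frac{31343176799}{49439} = \frac{547628119137317}{863798208}$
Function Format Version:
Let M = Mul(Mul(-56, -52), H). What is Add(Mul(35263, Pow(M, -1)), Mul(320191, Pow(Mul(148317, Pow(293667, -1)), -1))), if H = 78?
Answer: Rational(547628119137317, 863798208) ≈ 6.3398e+5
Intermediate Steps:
M = 227136 (M = Mul(Mul(-56, -52), 78) = Mul(2912, 78) = 227136)
Add(Mul(35263, Pow(M, -1)), Mul(320191, Pow(Mul(148317, Pow(293667, -1)), -1))) = Add(Mul(35263, Pow(227136, -1)), Mul(320191, Pow(Mul(148317, Pow(293667, -1)), -1))) = Add(Mul(35263, Rational(1, 227136)), Mul(320191, Pow(Mul(148317, Rational(1, 293667)), -1))) = Add(Rational(35263, 227136), Mul(320191, Pow(Rational(49439, 97889), -1))) = Add(Rational(35263, 227136), Mul(320191, Rational(97889, 49439))) = Add(Rational(35263, 227136), Rational(31343176799, 49439)) = Rational(547628119137317, 863798208)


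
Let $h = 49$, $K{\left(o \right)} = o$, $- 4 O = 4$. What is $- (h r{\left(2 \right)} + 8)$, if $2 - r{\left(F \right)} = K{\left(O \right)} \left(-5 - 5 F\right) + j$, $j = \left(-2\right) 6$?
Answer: $41$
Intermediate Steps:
$O = -1$ ($O = \left(- \frac{1}{4}\right) 4 = -1$)
$j = -12$
$r{\left(F \right)} = 9 - 5 F$ ($r{\left(F \right)} = 2 - \left(- (-5 - 5 F) - 12\right) = 2 - \left(\left(5 + 5 F\right) - 12\right) = 2 - \left(-7 + 5 F\right) = 9 - 5 F$)
$- (h r{\left(2 \right)} + 8) = - (49 \left(9 - 10\right) + 8) = - (49 \left(-1\right) + 8) = - (-49 + 8) = \left(-1\right) \left(-41\right) = 41$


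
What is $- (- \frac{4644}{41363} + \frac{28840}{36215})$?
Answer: $- \frac{204945292}{299592209} \approx -0.68408$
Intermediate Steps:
$- (- \frac{4644}{41363} + \frac{28840}{36215}) = - (\left(-4644\right) \frac{1}{41363} + 28840 \cdot \frac{1}{36215}) = - (- \frac{4644}{41363} + \frac{5768}{7243}) = \left(-1\right) \frac{204945292}{299592209} = - \frac{204945292}{299592209}$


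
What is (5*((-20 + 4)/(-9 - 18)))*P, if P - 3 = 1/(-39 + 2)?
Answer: 8800/999 ≈ 8.8088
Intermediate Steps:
P = 110/37 (P = 3 + 1/(-39 + 2) = 3 + 1/(-37) = 3 - 1/37 = 110/37 ≈ 2.9730)
(5*((-20 + 4)/(-9 - 18)))*P = (5*((-20 + 4)/(-9 - 18)))*(110/37) = (5*(-16/(-27)))*(110/37) = (5*(-16*(-1/27)))*(110/37) = (5*(16/27))*(110/37) = (80/27)*(110/37) = 8800/999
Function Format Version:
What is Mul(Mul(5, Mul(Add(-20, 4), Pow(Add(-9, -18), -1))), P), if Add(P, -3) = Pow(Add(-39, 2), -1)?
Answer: Rational(8800, 999) ≈ 8.8088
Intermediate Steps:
P = Rational(110, 37) (P = Add(3, Pow(Add(-39, 2), -1)) = Add(3, Pow(-37, -1)) = Add(3, Rational(-1, 37)) = Rational(110, 37) ≈ 2.9730)
Mul(Mul(5, Mul(Add(-20, 4), Pow(Add(-9, -18), -1))), P) = Mul(Mul(5, Mul(Add(-20, 4), Pow(Add(-9, -18), -1))), Rational(110, 37)) = Mul(Mul(5, Mul(-16, Pow(-27, -1))), Rational(110, 37)) = Mul(Mul(5, Mul(-16, Rational(-1, 27))), Rational(110, 37)) = Mul(Mul(5, Rational(16, 27)), Rational(110, 37)) = Mul(Rational(80, 27), Rational(110, 37)) = Rational(8800, 999)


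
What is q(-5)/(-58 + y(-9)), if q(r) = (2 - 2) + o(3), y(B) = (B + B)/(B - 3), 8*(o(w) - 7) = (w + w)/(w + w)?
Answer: -57/452 ≈ -0.12611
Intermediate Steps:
o(w) = 57/8 (o(w) = 7 + ((w + w)/(w + w))/8 = 7 + ((2*w)/((2*w)))/8 = 7 + ((2*w)*(1/(2*w)))/8 = 7 + (1/8)*1 = 7 + 1/8 = 57/8)
y(B) = 2*B/(-3 + B) (y(B) = (2*B)/(-3 + B) = 2*B/(-3 + B))
q(r) = 57/8 (q(r) = (2 - 2) + 57/8 = 0 + 57/8 = 57/8)
q(-5)/(-58 + y(-9)) = 57/(8*(-58 + 2*(-9)/(-3 - 9))) = 57/(8*(-58 + 2*(-9)/(-12))) = 57/(8*(-58 + 2*(-9)*(-1/12))) = 57/(8*(-58 + 3/2)) = 57/(8*(-113/2)) = (57/8)*(-2/113) = -57/452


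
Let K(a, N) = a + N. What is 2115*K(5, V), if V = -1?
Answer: 8460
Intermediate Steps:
K(a, N) = N + a
2115*K(5, V) = 2115*(-1 + 5) = 2115*4 = 8460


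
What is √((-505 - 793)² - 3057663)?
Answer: I*√1372859 ≈ 1171.7*I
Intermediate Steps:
√((-505 - 793)² - 3057663) = √((-1298)² - 3057663) = √(1684804 - 3057663) = √(-1372859) = I*√1372859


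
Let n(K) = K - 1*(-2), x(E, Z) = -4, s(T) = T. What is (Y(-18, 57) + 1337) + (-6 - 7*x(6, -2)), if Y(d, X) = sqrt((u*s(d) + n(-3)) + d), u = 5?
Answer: 1359 + I*sqrt(109) ≈ 1359.0 + 10.44*I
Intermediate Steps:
n(K) = 2 + K (n(K) = K + 2 = 2 + K)
Y(d, X) = sqrt(-1 + 6*d) (Y(d, X) = sqrt((5*d + (2 - 3)) + d) = sqrt((5*d - 1) + d) = sqrt((-1 + 5*d) + d) = sqrt(-1 + 6*d))
(Y(-18, 57) + 1337) + (-6 - 7*x(6, -2)) = (sqrt(-1 + 6*(-18)) + 1337) + (-6 - 7*(-4)) = (sqrt(-1 - 108) + 1337) + (-6 + 28) = (sqrt(-109) + 1337) + 22 = (I*sqrt(109) + 1337) + 22 = (1337 + I*sqrt(109)) + 22 = 1359 + I*sqrt(109)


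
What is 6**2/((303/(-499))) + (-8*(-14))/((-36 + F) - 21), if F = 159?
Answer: -299732/5151 ≈ -58.189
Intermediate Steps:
6**2/((303/(-499))) + (-8*(-14))/((-36 + F) - 21) = 6**2/((303/(-499))) + (-8*(-14))/((-36 + 159) - 21) = 36/((303*(-1/499))) + 112/(123 - 21) = 36/(-303/499) + 112/102 = 36*(-499/303) + 112*(1/102) = -5988/101 + 56/51 = -299732/5151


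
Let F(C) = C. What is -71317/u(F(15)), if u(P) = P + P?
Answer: -71317/30 ≈ -2377.2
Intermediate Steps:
u(P) = 2*P
-71317/u(F(15)) = -71317/(2*15) = -71317/30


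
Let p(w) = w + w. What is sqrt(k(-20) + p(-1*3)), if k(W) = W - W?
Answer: I*sqrt(6) ≈ 2.4495*I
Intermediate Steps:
k(W) = 0
p(w) = 2*w
sqrt(k(-20) + p(-1*3)) = sqrt(0 + 2*(-1*3)) = sqrt(0 + 2*(-3)) = sqrt(0 - 6) = sqrt(-6) = I*sqrt(6)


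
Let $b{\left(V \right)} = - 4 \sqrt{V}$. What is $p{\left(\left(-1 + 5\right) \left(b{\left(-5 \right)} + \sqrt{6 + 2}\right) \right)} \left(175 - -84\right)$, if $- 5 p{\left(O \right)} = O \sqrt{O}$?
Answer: $- \frac{4144 \sqrt{2} \left(\sqrt{2} - 2 i \sqrt{5}\right)^{\frac{3}{2}}}{5} \approx 3812.9 + 11279.0 i$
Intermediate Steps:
$p{\left(O \right)} = - \frac{O^{\frac{3}{2}}}{5}$ ($p{\left(O \right)} = - \frac{O \sqrt{O}}{5} = - \frac{O^{\frac{3}{2}}}{5}$)
$p{\left(\left(-1 + 5\right) \left(b{\left(-5 \right)} + \sqrt{6 + 2}\right) \right)} \left(175 - -84\right) = - \frac{\left(\left(-1 + 5\right) \left(- 4 \sqrt{-5} + \sqrt{6 + 2}\right)\right)^{\frac{3}{2}}}{5} \left(175 - -84\right) = - \frac{\left(4 \left(- 4 i \sqrt{5} + \sqrt{8}\right)\right)^{\frac{3}{2}}}{5} \left(175 + 84\right) = - \frac{\left(4 \left(- 4 i \sqrt{5} + 2 \sqrt{2}\right)\right)^{\frac{3}{2}}}{5} \cdot 259 = - \frac{\left(4 \left(2 \sqrt{2} - 4 i \sqrt{5}\right)\right)^{\frac{3}{2}}}{5} \cdot 259 = - \frac{\left(8 \sqrt{2} - 16 i \sqrt{5}\right)^{\frac{3}{2}}}{5} \cdot 259 = - \frac{259 \left(8 \sqrt{2} - 16 i \sqrt{5}\right)^{\frac{3}{2}}}{5}$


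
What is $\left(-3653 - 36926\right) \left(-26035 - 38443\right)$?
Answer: $2616452762$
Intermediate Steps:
$\left(-3653 - 36926\right) \left(-26035 - 38443\right) = - 40579 \left(-26035 - 38443\right) = \left(-40579\right) \left(-64478\right) = 2616452762$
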